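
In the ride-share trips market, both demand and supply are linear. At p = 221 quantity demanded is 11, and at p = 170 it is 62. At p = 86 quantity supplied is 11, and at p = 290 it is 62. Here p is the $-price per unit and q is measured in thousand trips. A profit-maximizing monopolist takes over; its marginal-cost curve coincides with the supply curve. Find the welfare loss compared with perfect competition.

$100.28 thousand

Demand slope = (170 − 221)/(62 − 11) = −1, so p = 232 − q.
Supply slope = (290 − 86)/(62 − 11) = 4, so p = 42 + 4q.
Competitive equilibrium: 232 − q = 42 + 4q → q* = 38, p* = 194.
Marginal revenue: MR = 232 − 2q. Set MR = MC: 232 − 2q = 42 + 4q → q_m = 31.6667.
Price p_m = 232 − 1·31.6667 = 200.3333; MC(q_m) = 42 + 4·31.6667 = 168.6668.
Competitive q* = 38, so Δq = 6.3333; wedge = 200.3333 − 168.6668 = 31.6665.
Welfare loss = ½ × 6.3333 × 31.6665 = $100.28 thousand.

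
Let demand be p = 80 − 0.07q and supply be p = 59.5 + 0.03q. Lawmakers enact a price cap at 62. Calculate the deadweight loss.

Competitive equilibrium: 80 − 0.07q = 59.5 + 0.03q → q* = 205, p* = 65.65.
At the ceiling p = 62, quantity supplied = (62 − 59.5)/0.03 = 83.3333.
Willingness to pay at q' = 83.3333: 80 − 0.07·83.3333 = 74.1667.
Δq = 205 − 83.3333 = 121.6667; wedge = 74.1667 − 62 = 12.1667.
The triangle = ½ × 121.6667 × 12.1667 = 740.14.

740.14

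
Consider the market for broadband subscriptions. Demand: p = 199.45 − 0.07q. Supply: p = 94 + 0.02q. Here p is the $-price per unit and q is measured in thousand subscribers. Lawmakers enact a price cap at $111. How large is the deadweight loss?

$4656.125 thousand

Competitive equilibrium: 199.45 − 0.07q = 94 + 0.02q → q* = 1171.6667, p* = 117.4333.
At the ceiling p = 111, quantity supplied = (111 − 94)/0.02 = 850.
Willingness to pay at q' = 850: 199.45 − 0.07·850 = 139.95.
Δq = 1171.6667 − 850 = 321.6667; wedge = 139.95 − 111 = 28.95.
The triangle = ½ × 321.6667 × 28.95 = $4656.125 thousand.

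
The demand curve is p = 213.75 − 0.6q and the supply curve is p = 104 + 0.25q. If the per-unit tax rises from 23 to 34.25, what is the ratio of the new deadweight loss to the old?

Competitive equilibrium: 213.75 − 0.6q = 104 + 0.25q → q* = 129.1176, p* = 136.2794.
For a per-unit tax t: Δq = t/0.85, so DWL = ½·t·(t/0.85) = t²/1.7.
At t = 23: DWL = 311.176. At t = 34.25: DWL = 690.037.
Ratio = (34.25/23)² = 2.218.

2.218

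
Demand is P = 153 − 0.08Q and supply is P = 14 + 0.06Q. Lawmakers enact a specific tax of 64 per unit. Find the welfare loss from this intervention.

Competitive equilibrium: 153 − 0.08Q = 14 + 0.06Q → Q* = 992.8571, P* = 73.5714.
With the tax, the buyer price exceeds the seller price by 64: (153 − 0.08Q) − (14 + 0.06Q) = 64 → Q' = 535.7143.
ΔQ = 992.8571 − 535.7143 = 457.1428; the wedge equals the tax, 64.
The triangle = ½ × 457.1428 × 64 = 14628.57.

14628.57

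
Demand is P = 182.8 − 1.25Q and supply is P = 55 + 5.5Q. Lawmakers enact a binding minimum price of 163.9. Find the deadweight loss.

49.08

Competitive equilibrium: 182.8 − 1.25Q = 55 + 5.5Q → Q* = 18.9333, P* = 159.1333.
At the floor P = 163.9, quantity demanded = (182.8 − 163.9)/1.25 = 15.12.
Sellers' marginal cost at Q' = 15.12: 55 + 5.5·15.12 = 138.16.
ΔQ = 18.9333 − 15.12 = 3.8133; wedge = 163.9 − 138.16 = 25.74.
Deadweight loss = ½ × 3.8133 × 25.74 = 49.08.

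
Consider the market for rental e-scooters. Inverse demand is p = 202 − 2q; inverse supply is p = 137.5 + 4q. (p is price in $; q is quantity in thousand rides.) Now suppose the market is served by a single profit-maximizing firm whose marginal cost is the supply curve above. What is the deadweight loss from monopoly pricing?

$21.67 thousand

Competitive equilibrium: 202 − 2q = 137.5 + 4q → q* = 10.75, p* = 180.5.
Marginal revenue: MR = 202 − 4q. Set MR = MC: 202 − 4q = 137.5 + 4q → q_m = 8.0625.
Price p_m = 202 − 2·8.0625 = 185.875; MC(q_m) = 137.5 + 4·8.0625 = 169.75.
Competitive q* = 10.75, so Δq = 2.6875; wedge = 185.875 − 169.75 = 16.125.
The triangle = ½ × 2.6875 × 16.125 = $21.67 thousand.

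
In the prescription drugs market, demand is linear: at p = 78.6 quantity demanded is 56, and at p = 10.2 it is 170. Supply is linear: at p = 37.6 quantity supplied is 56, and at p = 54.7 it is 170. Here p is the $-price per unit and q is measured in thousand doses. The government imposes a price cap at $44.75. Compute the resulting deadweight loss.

$18.375 thousand

Demand slope = (10.2 − 78.6)/(170 − 56) = −0.6, so p = 112.2 − 0.6q.
Supply slope = (54.7 − 37.6)/(170 − 56) = 0.15, so p = 29.2 + 0.15q.
Competitive equilibrium: 112.2 − 0.6q = 29.2 + 0.15q → q* = 110.6667, p* = 45.8.
At the ceiling p = 44.75, quantity supplied = (44.75 − 29.2)/0.15 = 103.6667.
Willingness to pay at q' = 103.6667: 112.2 − 0.6·103.6667 = 50.
Δq = 110.6667 − 103.6667 = 7; wedge = 50 − 44.75 = 5.25.
Welfare loss = ½ × 7 × 5.25 = $18.375 thousand.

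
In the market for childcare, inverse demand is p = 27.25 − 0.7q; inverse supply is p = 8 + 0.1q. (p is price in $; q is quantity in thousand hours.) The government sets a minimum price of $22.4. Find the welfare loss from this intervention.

Competitive equilibrium: 27.25 − 0.7q = 8 + 0.1q → q* = 24.0625, p* = 10.4063.
At the floor p = 22.4, quantity demanded = (27.25 − 22.4)/0.7 = 6.9286.
Sellers' marginal cost at q' = 6.9286: 8 + 0.1·6.9286 = 8.6929.
Δq = 24.0625 − 6.9286 = 17.1339; wedge = 22.4 − 8.6929 = 13.7071.
Welfare loss = ½ × 17.1339 × 13.7071 = $117.43 thousand.

$117.43 thousand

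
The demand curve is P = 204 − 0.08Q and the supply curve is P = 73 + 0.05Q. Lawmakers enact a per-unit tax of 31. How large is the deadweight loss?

3696.15

Competitive equilibrium: 204 − 0.08Q = 73 + 0.05Q → Q* = 1007.6923, P* = 123.3846.
With the tax, the buyer price exceeds the seller price by 31: (204 − 0.08Q) − (73 + 0.05Q) = 31 → Q' = 769.2308.
ΔQ = 1007.6923 − 769.2308 = 238.4615; the wedge equals the tax, 31.
The triangle = ½ × 238.4615 × 31 = 3696.15.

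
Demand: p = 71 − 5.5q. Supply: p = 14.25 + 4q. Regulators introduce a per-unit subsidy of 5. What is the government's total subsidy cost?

32.50

Competitive equilibrium: 71 − 5.5q = 14.25 + 4q → q* = 5.9737, p* = 38.1447.
The subsidy lowers effective supply by 5: p = 9.25 + 4q.
New quantity: 71 − 5.5q = 9.25 + 4q → q' = 6.5.
Total subsidy cost = 5 × 6.5 = 32.50.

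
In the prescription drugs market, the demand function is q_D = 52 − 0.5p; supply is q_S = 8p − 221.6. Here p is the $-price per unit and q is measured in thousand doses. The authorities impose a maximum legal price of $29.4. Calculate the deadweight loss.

In inverse form: demand p = 104 − 2q, supply p = 27.7 + 0.125q.
Competitive equilibrium: 104 − 2q = 27.7 + 0.125q → q* = 35.9059, p* = 32.1882.
At the ceiling p = 29.4, quantity supplied = (29.4 − 27.7)/0.125 = 13.6.
Willingness to pay at q' = 13.6: 104 − 2·13.6 = 76.8.
Δq = 35.9059 − 13.6 = 22.3059; wedge = 76.8 − 29.4 = 47.4.
Welfare loss = ½ × 22.3059 × 47.4 = $528.65 thousand.

$528.65 thousand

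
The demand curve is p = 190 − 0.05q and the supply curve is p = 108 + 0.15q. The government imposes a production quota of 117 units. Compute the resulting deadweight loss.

Competitive equilibrium: 190 − 0.05q = 108 + 0.15q → q* = 410, p* = 169.5.
At q = 117: demand price = 190 − 0.05·117 = 184.15; supply price = 108 + 0.15·117 = 125.55.
Δq = 410 − 117 = 293; wedge = 184.15 − 125.55 = 58.6.
Deadweight loss = ½ × 293 × 58.6 = 8584.90.

8584.90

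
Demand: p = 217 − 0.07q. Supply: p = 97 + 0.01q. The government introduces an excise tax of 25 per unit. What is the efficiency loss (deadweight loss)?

Competitive equilibrium: 217 − 0.07q = 97 + 0.01q → q* = 1500, p* = 112.
With the tax, the buyer price exceeds the seller price by 25: (217 − 0.07q) − (97 + 0.01q) = 25 → q' = 1187.5.
Δq = 1500 − 1187.5 = 312.5; the wedge equals the tax, 25.
DWL = ½ × 312.5 × 25 = 3906.25.

3906.25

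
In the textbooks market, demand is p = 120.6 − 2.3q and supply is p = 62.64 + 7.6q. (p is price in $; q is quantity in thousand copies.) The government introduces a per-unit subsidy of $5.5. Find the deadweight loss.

$1.53 thousand

Competitive equilibrium: 120.6 − 2.3q = 62.64 + 7.6q → q* = 5.8545, p* = 107.1345.
The subsidy lowers effective supply by 5.5: p = 57.14 + 7.6q.
New quantity: 120.6 − 2.3q = 57.14 + 7.6q → q' = 6.4101.
Overproduction Δq = 6.4101 − 5.8545 = 0.5556; wedge = subsidy = 5.5.
DWL = ½ × 0.5556 × 5.5 = $1.53 thousand.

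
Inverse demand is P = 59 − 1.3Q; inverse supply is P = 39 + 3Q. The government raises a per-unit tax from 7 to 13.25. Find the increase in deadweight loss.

14.72

Competitive equilibrium: 59 − 1.3Q = 39 + 3Q → Q* = 4.6512, P* = 52.9535.
For a per-unit tax t: ΔQ = t/4.3, so DWL = ½·t·(t/4.3) = t²/8.6.
At t = 7: DWL = 5.698. At t = 13.25: DWL = 20.414.
Increase = 20.414 − 5.698 = 14.72.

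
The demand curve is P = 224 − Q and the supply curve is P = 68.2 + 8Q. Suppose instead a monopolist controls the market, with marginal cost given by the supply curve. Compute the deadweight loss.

13.49

Competitive equilibrium: 224 − Q = 68.2 + 8Q → Q* = 17.3111, P* = 206.6889.
Marginal revenue: MR = 224 − 2Q. Set MR = MC: 224 − 2Q = 68.2 + 8Q → Q_m = 15.58.
Price P_m = 224 − 1·15.58 = 208.42; MC(Q_m) = 68.2 + 8·15.58 = 192.84.
Competitive Q* = 17.3111, so ΔQ = 1.7311; wedge = 208.42 − 192.84 = 15.58.
DWL = ½ × 1.7311 × 15.58 = 13.49.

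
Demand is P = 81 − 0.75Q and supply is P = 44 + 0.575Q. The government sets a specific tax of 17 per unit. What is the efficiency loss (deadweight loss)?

109.06

Competitive equilibrium: 81 − 0.75Q = 44 + 0.575Q → Q* = 27.9245, P* = 60.0566.
With the tax, the buyer price exceeds the seller price by 17: (81 − 0.75Q) − (44 + 0.575Q) = 17 → Q' = 15.0943.
ΔQ = 27.9245 − 15.0943 = 12.8302; the wedge equals the tax, 17.
The triangle = ½ × 12.8302 × 17 = 109.06.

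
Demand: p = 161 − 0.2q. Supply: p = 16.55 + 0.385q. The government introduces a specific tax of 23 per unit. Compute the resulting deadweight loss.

452.14

Competitive equilibrium: 161 − 0.2q = 16.55 + 0.385q → q* = 246.9231, p* = 111.6154.
With the tax, the buyer price exceeds the seller price by 23: (161 − 0.2q) − (16.55 + 0.385q) = 23 → q' = 207.6068.
Δq = 246.9231 − 207.6068 = 39.3163; the wedge equals the tax, 23.
DWL = ½ × 39.3163 × 23 = 452.14.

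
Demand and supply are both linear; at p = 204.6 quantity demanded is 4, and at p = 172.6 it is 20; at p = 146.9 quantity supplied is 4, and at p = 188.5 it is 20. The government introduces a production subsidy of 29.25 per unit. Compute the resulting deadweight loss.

Demand slope = (172.6 − 204.6)/(20 − 4) = −2, so p = 212.6 − 2q.
Supply slope = (188.5 − 146.9)/(20 − 4) = 2.6, so p = 136.5 + 2.6q.
Competitive equilibrium: 212.6 − 2q = 136.5 + 2.6q → q* = 16.5435, p* = 179.513.
The subsidy lowers effective supply by 29.25: p = 107.25 + 2.6q.
New quantity: 212.6 − 2q = 107.25 + 2.6q → q' = 22.9022.
Overproduction Δq = 22.9022 − 16.5435 = 6.3587; wedge = subsidy = 29.25.
DWL = ½ × 6.3587 × 29.25 = 93.

93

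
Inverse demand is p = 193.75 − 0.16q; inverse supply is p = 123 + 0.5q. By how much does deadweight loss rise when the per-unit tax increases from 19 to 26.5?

Competitive equilibrium: 193.75 − 0.16q = 123 + 0.5q → q* = 107.197, p* = 176.5985.
For a per-unit tax t: Δq = t/0.66, so DWL = ½·t·(t/0.66) = t²/1.32.
At t = 19: DWL = 273.485. At t = 26.5: DWL = 532.008.
Increase = 532.008 − 273.485 = 258.52.

258.52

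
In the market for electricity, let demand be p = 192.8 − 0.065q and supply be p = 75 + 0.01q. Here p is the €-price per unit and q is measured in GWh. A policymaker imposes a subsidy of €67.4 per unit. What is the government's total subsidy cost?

€166433.07

Competitive equilibrium: 192.8 − 0.065q = 75 + 0.01q → q* = 1570.66667, p* = 90.70667.
The subsidy lowers effective supply by 67.4: p = 7.6 + 0.01q.
New quantity: 192.8 − 0.065q = 7.6 + 0.01q → q' = 2469.33333.
Total subsidy cost = 67.4 × 2469.33333 = €166433.07.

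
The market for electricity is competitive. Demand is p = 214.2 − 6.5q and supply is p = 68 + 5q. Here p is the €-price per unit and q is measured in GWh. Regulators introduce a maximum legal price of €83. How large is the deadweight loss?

Competitive equilibrium: 214.2 − 6.5q = 68 + 5q → q* = 12.713, p* = 131.5652.
At the ceiling p = 83, quantity supplied = (83 − 68)/5 = 3.
Willingness to pay at q' = 3: 214.2 − 6.5·3 = 194.7.
Δq = 12.713 − 3 = 9.713; wedge = 194.7 − 83 = 111.7.
DWL = ½ × 9.713 × 111.7 = €542.47.

€542.47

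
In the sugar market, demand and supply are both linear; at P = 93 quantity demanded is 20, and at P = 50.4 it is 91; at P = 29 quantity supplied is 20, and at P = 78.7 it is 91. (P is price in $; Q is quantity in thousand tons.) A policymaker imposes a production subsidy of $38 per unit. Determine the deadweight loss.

Demand slope = (50.4 − 93)/(91 − 20) = −0.6, so P = 105 − 0.6Q.
Supply slope = (78.7 − 29)/(91 − 20) = 0.7, so P = 15 + 0.7Q.
Competitive equilibrium: 105 − 0.6Q = 15 + 0.7Q → Q* = 69.2308, P* = 63.4615.
The subsidy lowers effective supply by 38: P = 0.7Q − 23.
New quantity: 105 − 0.6Q = 0.7Q − 23 → Q' = 98.4615.
Overproduction ΔQ = 98.4615 − 69.2308 = 29.2307; wedge = subsidy = 38.
Deadweight loss = ½ × 29.2307 × 38 = $555.38 thousand.

$555.38 thousand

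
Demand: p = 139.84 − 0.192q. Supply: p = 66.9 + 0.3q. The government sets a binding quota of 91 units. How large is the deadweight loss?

806.34

Competitive equilibrium: 139.84 − 0.192q = 66.9 + 0.3q → q* = 148.252, p* = 111.3756.
At q = 91: demand price = 139.84 − 0.192·91 = 122.368; supply price = 66.9 + 0.3·91 = 94.2.
Δq = 148.252 − 91 = 57.252; wedge = 122.368 − 94.2 = 28.168.
Deadweight loss = ½ × 57.252 × 28.168 = 806.34.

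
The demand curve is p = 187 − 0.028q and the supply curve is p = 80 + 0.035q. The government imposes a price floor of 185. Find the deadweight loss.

Competitive equilibrium: 187 − 0.028q = 80 + 0.035q → q* = 1698.4127, p* = 139.4444.
At the floor p = 185, quantity demanded = (187 − 185)/0.028 = 71.4286.
Sellers' marginal cost at q' = 71.4286: 80 + 0.035·71.4286 = 82.5.
Δq = 1698.4127 − 71.4286 = 1626.9841; wedge = 185 − 82.5 = 102.5.
The triangle = ½ × 1626.9841 × 102.5 = 83382.94.

83382.94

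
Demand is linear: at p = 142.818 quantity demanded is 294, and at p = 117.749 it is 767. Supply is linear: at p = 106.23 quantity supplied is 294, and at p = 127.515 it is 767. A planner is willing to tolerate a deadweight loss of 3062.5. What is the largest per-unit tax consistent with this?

24.5

Demand slope = (117.749 − 142.818)/(767 − 294) = −0.053, so p = 158.4 − 0.053q.
Supply slope = (127.515 − 106.23)/(767 − 294) = 0.045, so p = 93 + 0.045q.
Competitive equilibrium: 158.4 − 0.053q = 93 + 0.045q → q* = 667.3469, p* = 123.0306.
A tax t gives Δq = t/0.098 and wedge t, so DWL = t²/0.196.
t²/0.196 = 3062.5 → t² = 600.25 → t = 24.5.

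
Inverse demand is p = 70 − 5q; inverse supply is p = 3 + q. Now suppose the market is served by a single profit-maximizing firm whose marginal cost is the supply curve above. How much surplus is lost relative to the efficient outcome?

77.29

Competitive equilibrium: 70 − 5q = 3 + q → q* = 11.1667, p* = 14.1667.
Marginal revenue: MR = 70 − 10q. Set MR = MC: 70 − 10q = 3 + q → q_m = 6.0909.
Price p_m = 70 − 5·6.0909 = 39.5455; MC(q_m) = 3 + 1·6.0909 = 9.0909.
Competitive q* = 11.1667, so Δq = 5.0758; wedge = 39.5455 − 9.0909 = 30.4546.
Welfare loss = ½ × 5.0758 × 30.4546 = 77.29.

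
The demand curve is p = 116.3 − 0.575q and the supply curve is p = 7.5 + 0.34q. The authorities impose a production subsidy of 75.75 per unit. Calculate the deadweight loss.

3135.55

Competitive equilibrium: 116.3 − 0.575q = 7.5 + 0.34q → q* = 118.9071, p* = 47.9284.
The subsidy lowers effective supply by 75.75: p = 0.34q − 68.25.
New quantity: 116.3 − 0.575q = 0.34q − 68.25 → q' = 201.694.
Overproduction Δq = 201.694 − 118.9071 = 82.7869; wedge = subsidy = 75.75.
Deadweight loss = ½ × 82.7869 × 75.75 = 3135.55.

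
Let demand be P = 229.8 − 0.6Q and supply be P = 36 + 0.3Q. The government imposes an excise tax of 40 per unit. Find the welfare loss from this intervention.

888.89

Competitive equilibrium: 229.8 − 0.6Q = 36 + 0.3Q → Q* = 215.3333, P* = 100.6.
With the tax, the buyer price exceeds the seller price by 40: (229.8 − 0.6Q) − (36 + 0.3Q) = 40 → Q' = 170.8889.
ΔQ = 215.3333 − 170.8889 = 44.4444; the wedge equals the tax, 40.
The triangle = ½ × 44.4444 × 40 = 888.89.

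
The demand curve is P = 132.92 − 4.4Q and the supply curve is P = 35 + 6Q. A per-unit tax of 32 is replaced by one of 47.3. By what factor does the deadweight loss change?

2.185

Competitive equilibrium: 132.92 − 4.4Q = 35 + 6Q → Q* = 9.4154, P* = 91.4923.
For a per-unit tax t: ΔQ = t/10.4, so DWL = ½·t·(t/10.4) = t²/20.8.
At t = 32: DWL = 49.231. At t = 47.3: DWL = 107.562.
Ratio = (47.3/32)² = 2.185.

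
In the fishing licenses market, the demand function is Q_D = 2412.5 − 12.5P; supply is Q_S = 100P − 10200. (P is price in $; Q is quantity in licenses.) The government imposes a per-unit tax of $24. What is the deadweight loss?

$3200

In inverse form: demand P = 193 − 0.08Q, supply P = 102 + 0.01Q.
Competitive equilibrium: 193 − 0.08Q = 102 + 0.01Q → Q* = 1011.1111, P* = 112.1111.
With the tax, the buyer price exceeds the seller price by 24: (193 − 0.08Q) − (102 + 0.01Q) = 24 → Q' = 744.4444.
ΔQ = 1011.1111 − 744.4444 = 266.6667; the wedge equals the tax, 24.
Deadweight loss = ½ × 266.6667 × 24 = $3200.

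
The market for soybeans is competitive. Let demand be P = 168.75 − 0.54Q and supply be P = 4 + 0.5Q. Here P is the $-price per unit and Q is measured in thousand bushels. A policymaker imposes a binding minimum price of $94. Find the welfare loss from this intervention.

$207.74 thousand

Competitive equilibrium: 168.75 − 0.54Q = 4 + 0.5Q → Q* = 158.4135, P* = 83.2067.
At the floor P = 94, quantity demanded = (168.75 − 94)/0.54 = 138.4259.
Sellers' marginal cost at Q' = 138.4259: 4 + 0.5·138.4259 = 73.213.
ΔQ = 158.4135 − 138.4259 = 19.9876; wedge = 94 − 73.213 = 20.787.
DWL = ½ × 19.9876 × 20.787 = $207.74 thousand.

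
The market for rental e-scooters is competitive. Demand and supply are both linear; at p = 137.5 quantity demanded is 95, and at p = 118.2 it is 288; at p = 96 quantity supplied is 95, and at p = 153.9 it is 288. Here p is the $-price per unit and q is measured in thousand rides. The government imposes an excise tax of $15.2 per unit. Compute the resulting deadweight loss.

Demand slope = (118.2 − 137.5)/(288 − 95) = −0.1, so p = 147 − 0.1q.
Supply slope = (153.9 − 96)/(288 − 95) = 0.3, so p = 67.5 + 0.3q.
Competitive equilibrium: 147 − 0.1q = 67.5 + 0.3q → q* = 198.75, p* = 127.125.
With the tax, the buyer price exceeds the seller price by 15.2: (147 − 0.1q) − (67.5 + 0.3q) = 15.2 → q' = 160.75.
Δq = 198.75 − 160.75 = 38; the wedge equals the tax, 15.2.
The triangle = ½ × 38 × 15.2 = $288.80 thousand.

$288.80 thousand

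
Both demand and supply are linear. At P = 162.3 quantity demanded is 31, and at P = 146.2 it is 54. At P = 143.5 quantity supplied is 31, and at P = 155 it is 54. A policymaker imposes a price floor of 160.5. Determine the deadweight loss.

Demand slope = (146.2 − 162.3)/(54 − 31) = −0.7, so P = 184 − 0.7Q.
Supply slope = (155 − 143.5)/(54 − 31) = 0.5, so P = 128 + 0.5Q.
Competitive equilibrium: 184 − 0.7Q = 128 + 0.5Q → Q* = 46.6667, P* = 151.3333.
At the floor P = 160.5, quantity demanded = (184 − 160.5)/0.7 = 33.5714.
Sellers' marginal cost at Q' = 33.5714: 128 + 0.5·33.5714 = 144.7857.
ΔQ = 46.6667 − 33.5714 = 13.0953; wedge = 160.5 − 144.7857 = 15.7143.
DWL = ½ × 13.0953 × 15.7143 = 102.89.

102.89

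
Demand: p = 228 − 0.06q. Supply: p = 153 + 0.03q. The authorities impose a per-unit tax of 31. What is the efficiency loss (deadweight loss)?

5338.89

Competitive equilibrium: 228 − 0.06q = 153 + 0.03q → q* = 833.3333, p* = 178.
With the tax, the buyer price exceeds the seller price by 31: (228 − 0.06q) − (153 + 0.03q) = 31 → q' = 488.8889.
Δq = 833.3333 − 488.8889 = 344.4444; the wedge equals the tax, 31.
Deadweight loss = ½ × 344.4444 × 31 = 5338.89.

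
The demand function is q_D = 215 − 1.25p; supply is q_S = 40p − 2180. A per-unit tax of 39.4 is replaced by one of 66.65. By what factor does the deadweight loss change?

In inverse form: demand p = 172 − 0.8q, supply p = 54.5 + 0.025q.
Competitive equilibrium: 172 − 0.8q = 54.5 + 0.025q → q* = 142.4242, p* = 58.0606.
For a per-unit tax t: Δq = t/0.825, so DWL = ½·t·(t/0.825) = t²/1.65.
At t = 39.4: DWL = 940.824. At t = 66.65: DWL = 2692.256.
Ratio = (66.65/39.4)² = 2.862.

2.862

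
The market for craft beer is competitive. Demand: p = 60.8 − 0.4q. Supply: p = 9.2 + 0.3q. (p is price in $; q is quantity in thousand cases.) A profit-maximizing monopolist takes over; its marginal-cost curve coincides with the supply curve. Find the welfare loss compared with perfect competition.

$251.48 thousand

Competitive equilibrium: 60.8 − 0.4q = 9.2 + 0.3q → q* = 73.7143, p* = 31.3143.
Marginal revenue: MR = 60.8 − 0.8q. Set MR = MC: 60.8 − 0.8q = 9.2 + 0.3q → q_m = 46.9091.
Price p_m = 60.8 − 0.4·46.9091 = 42.0364; MC(q_m) = 9.2 + 0.3·46.9091 = 23.2727.
Competitive q* = 73.7143, so Δq = 26.8052; wedge = 42.0364 − 23.2727 = 18.7637.
DWL = ½ × 26.8052 × 18.7637 = $251.48 thousand.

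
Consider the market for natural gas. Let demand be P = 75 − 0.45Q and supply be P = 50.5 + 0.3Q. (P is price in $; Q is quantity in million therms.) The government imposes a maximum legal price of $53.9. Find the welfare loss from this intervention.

$170.67 million

Competitive equilibrium: 75 − 0.45Q = 50.5 + 0.3Q → Q* = 32.6667, P* = 60.3.
At the ceiling P = 53.9, quantity supplied = (53.9 − 50.5)/0.3 = 11.3333.
Willingness to pay at Q' = 11.3333: 75 − 0.45·11.3333 = 69.9.
ΔQ = 32.6667 − 11.3333 = 21.3334; wedge = 69.9 − 53.9 = 16.
DWL = ½ × 21.3334 × 16 = $170.67 million.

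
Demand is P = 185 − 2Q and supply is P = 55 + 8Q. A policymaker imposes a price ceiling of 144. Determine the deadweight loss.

Competitive equilibrium: 185 − 2Q = 55 + 8Q → Q* = 13, P* = 159.
At the ceiling P = 144, quantity supplied = (144 − 55)/8 = 11.125.
Willingness to pay at Q' = 11.125: 185 − 2·11.125 = 162.75.
ΔQ = 13 − 11.125 = 1.875; wedge = 162.75 − 144 = 18.75.
Deadweight loss = ½ × 1.875 × 18.75 = 17.58.

17.58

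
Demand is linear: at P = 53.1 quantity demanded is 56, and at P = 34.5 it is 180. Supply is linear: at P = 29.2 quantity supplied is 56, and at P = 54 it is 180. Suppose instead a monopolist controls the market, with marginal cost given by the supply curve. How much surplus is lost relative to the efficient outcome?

243.29

Demand slope = (34.5 − 53.1)/(180 − 56) = −0.15, so P = 61.5 − 0.15Q.
Supply slope = (54 − 29.2)/(180 − 56) = 0.2, so P = 18 + 0.2Q.
Competitive equilibrium: 61.5 − 0.15Q = 18 + 0.2Q → Q* = 124.2857, P* = 42.8571.
Marginal revenue: MR = 61.5 − 0.3Q. Set MR = MC: 61.5 − 0.3Q = 18 + 0.2Q → Q_m = 87.
Price P_m = 61.5 − 0.15·87 = 48.45; MC(Q_m) = 18 + 0.2·87 = 35.4.
Competitive Q* = 124.2857, so ΔQ = 37.2857; wedge = 48.45 − 35.4 = 13.05.
The triangle = ½ × 37.2857 × 13.05 = 243.29.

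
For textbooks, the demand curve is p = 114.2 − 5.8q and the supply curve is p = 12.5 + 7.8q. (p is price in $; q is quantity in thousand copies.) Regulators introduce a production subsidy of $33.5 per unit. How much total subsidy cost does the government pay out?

Competitive equilibrium: 114.2 − 5.8q = 12.5 + 7.8q → q* = 7.4779, p* = 70.8279.
The subsidy lowers effective supply by 33.5: p = 7.8q − 21.
New quantity: 114.2 − 5.8q = 7.8q − 21 → q' = 9.9412.
Total subsidy cost = 33.5 × 9.9412 = $333.03 thousand.

$333.03 thousand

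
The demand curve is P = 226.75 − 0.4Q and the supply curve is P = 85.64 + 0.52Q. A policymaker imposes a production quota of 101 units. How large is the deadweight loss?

Competitive equilibrium: 226.75 − 0.4Q = 85.64 + 0.52Q → Q* = 153.3804, P* = 165.3978.
At Q = 101: demand price = 226.75 − 0.4·101 = 186.35; supply price = 85.64 + 0.52·101 = 138.16.
ΔQ = 153.3804 − 101 = 52.3804; wedge = 186.35 − 138.16 = 48.19.
The triangle = ½ × 52.3804 × 48.19 = 1262.11.

1262.11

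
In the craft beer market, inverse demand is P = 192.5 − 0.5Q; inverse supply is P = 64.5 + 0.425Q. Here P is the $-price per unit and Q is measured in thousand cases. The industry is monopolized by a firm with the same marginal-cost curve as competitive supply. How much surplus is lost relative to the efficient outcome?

Competitive equilibrium: 192.5 − 0.5Q = 64.5 + 0.425Q → Q* = 138.3784, P* = 123.3108.
Marginal revenue: MR = 192.5 − Q. Set MR = MC: 192.5 − Q = 64.5 + 0.425Q → Q_m = 89.8246.
Price P_m = 192.5 − 0.5·89.8246 = 147.5877; MC(Q_m) = 64.5 + 0.425·89.8246 = 102.6755.
Competitive Q* = 138.3784, so ΔQ = 48.5538; wedge = 147.5877 − 102.6755 = 44.9122.
Welfare loss = ½ × 48.5538 × 44.9122 = $1090.33 thousand.

$1090.33 thousand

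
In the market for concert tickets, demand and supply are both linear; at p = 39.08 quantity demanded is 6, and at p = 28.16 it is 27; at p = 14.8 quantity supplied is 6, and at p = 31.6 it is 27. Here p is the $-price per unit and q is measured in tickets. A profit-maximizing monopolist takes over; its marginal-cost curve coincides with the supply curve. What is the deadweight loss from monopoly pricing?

Demand slope = (28.16 − 39.08)/(27 − 6) = −0.52, so p = 42.2 − 0.52q.
Supply slope = (31.6 − 14.8)/(27 − 6) = 0.8, so p = 10 + 0.8q.
Competitive equilibrium: 42.2 − 0.52q = 10 + 0.8q → q* = 24.3939, p* = 29.5152.
Marginal revenue: MR = 42.2 − 1.04q. Set MR = MC: 42.2 − 1.04q = 10 + 0.8q → q_m = 17.5.
Price p_m = 42.2 − 0.52·17.5 = 33.1; MC(q_m) = 10 + 0.8·17.5 = 24.
Competitive q* = 24.3939, so Δq = 6.8939; wedge = 33.1 − 24 = 9.1.
The triangle = ½ × 6.8939 × 9.1 = $31.37.

$31.37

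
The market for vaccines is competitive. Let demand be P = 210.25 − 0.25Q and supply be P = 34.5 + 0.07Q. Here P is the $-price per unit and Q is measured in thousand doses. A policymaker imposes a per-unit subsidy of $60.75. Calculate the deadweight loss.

Competitive equilibrium: 210.25 − 0.25Q = 34.5 + 0.07Q → Q* = 549.2188, P* = 72.9453.
The subsidy lowers effective supply by 60.75: P = 0.07Q − 26.25.
New quantity: 210.25 − 0.25Q = 0.07Q − 26.25 → Q' = 739.0625.
Overproduction ΔQ = 739.0625 − 549.2188 = 189.8437; wedge = subsidy = 60.75.
The triangle = ½ × 189.8437 × 60.75 = $5766.50 thousand.

$5766.50 thousand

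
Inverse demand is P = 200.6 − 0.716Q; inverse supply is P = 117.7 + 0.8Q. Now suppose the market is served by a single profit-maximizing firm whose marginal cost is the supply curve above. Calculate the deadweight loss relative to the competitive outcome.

Competitive equilibrium: 200.6 − 0.716Q = 117.7 + 0.8Q → Q* = 54.6834, P* = 161.4467.
Marginal revenue: MR = 200.6 − 1.432Q. Set MR = MC: 200.6 − 1.432Q = 117.7 + 0.8Q → Q_m = 37.1416.
Price P_m = 200.6 − 0.716·37.1416 = 174.0066; MC(Q_m) = 117.7 + 0.8·37.1416 = 147.4133.
Competitive Q* = 54.6834, so ΔQ = 17.5418; wedge = 174.0066 − 147.4133 = 26.5933.
Deadweight loss = ½ × 17.5418 × 26.5933 = 233.25.

233.25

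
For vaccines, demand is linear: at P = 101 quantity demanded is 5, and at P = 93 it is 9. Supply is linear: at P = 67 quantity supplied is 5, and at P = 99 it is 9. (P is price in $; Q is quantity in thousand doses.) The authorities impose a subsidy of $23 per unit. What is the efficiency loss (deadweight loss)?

Demand slope = (93 − 101)/(9 − 5) = −2, so P = 111 − 2Q.
Supply slope = (99 − 67)/(9 − 5) = 8, so P = 27 + 8Q.
Competitive equilibrium: 111 − 2Q = 27 + 8Q → Q* = 8.4, P* = 94.2.
The subsidy lowers effective supply by 23: P = 4 + 8Q.
New quantity: 111 − 2Q = 4 + 8Q → Q' = 10.7.
Overproduction ΔQ = 10.7 − 8.4 = 2.3; wedge = subsidy = 23.
DWL = ½ × 2.3 × 23 = $26.45 thousand.

$26.45 thousand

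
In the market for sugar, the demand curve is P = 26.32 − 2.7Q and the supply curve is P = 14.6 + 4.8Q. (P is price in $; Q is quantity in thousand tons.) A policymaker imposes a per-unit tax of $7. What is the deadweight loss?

Competitive equilibrium: 26.32 − 2.7Q = 14.6 + 4.8Q → Q* = 1.5627, P* = 22.1008.
With the tax, the buyer price exceeds the seller price by 7: (26.32 − 2.7Q) − (14.6 + 4.8Q) = 7 → Q' = 0.6293.
ΔQ = 1.5627 − 0.6293 = 0.9334; the wedge equals the tax, 7.
The triangle = ½ × 0.9334 × 7 = $3.27 thousand.

$3.27 thousand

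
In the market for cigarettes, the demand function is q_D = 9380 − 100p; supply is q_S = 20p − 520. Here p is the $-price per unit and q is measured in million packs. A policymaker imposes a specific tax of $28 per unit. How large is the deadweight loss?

$6533.33 million

In inverse form: demand p = 93.8 − 0.01q, supply p = 26 + 0.05q.
Competitive equilibrium: 93.8 − 0.01q = 26 + 0.05q → q* = 1130, p* = 82.5.
With the tax, the buyer price exceeds the seller price by 28: (93.8 − 0.01q) − (26 + 0.05q) = 28 → q' = 663.3333.
Δq = 1130 − 663.3333 = 466.6667; the wedge equals the tax, 28.
DWL = ½ × 466.6667 × 28 = $6533.33 million.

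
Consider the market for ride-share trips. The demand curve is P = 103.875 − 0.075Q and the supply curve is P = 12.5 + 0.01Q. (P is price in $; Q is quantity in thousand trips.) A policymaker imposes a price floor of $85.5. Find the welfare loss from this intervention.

$29278.25 thousand

Competitive equilibrium: 103.875 − 0.075Q = 12.5 + 0.01Q → Q* = 1075, P* = 23.25.
At the floor P = 85.5, quantity demanded = (103.875 − 85.5)/0.075 = 245.
Sellers' marginal cost at Q' = 245: 12.5 + 0.01·245 = 14.95.
ΔQ = 1075 − 245 = 830; wedge = 85.5 − 14.95 = 70.55.
The triangle = ½ × 830 × 70.55 = $29278.25 thousand.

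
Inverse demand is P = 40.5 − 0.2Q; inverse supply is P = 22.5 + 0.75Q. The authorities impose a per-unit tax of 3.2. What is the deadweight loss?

Competitive equilibrium: 40.5 − 0.2Q = 22.5 + 0.75Q → Q* = 18.9474, P* = 36.7105.
With the tax, the buyer price exceeds the seller price by 3.2: (40.5 − 0.2Q) − (22.5 + 0.75Q) = 3.2 → Q' = 15.5789.
ΔQ = 18.9474 − 15.5789 = 3.3685; the wedge equals the tax, 3.2.
DWL = ½ × 3.3685 × 3.2 = 5.39.

5.39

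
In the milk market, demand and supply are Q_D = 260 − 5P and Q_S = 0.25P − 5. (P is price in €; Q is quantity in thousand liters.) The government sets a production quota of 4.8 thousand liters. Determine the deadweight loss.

€16.69 thousand

In inverse form: demand P = 52 − 0.2Q, supply P = 20 + 4Q.
Competitive equilibrium: 52 − 0.2Q = 20 + 4Q → Q* = 7.619, P* = 50.4762.
At Q = 4.8: demand price = 52 − 0.2·4.8 = 51.04; supply price = 20 + 4·4.8 = 39.2.
ΔQ = 7.619 − 4.8 = 2.819; wedge = 51.04 − 39.2 = 11.84.
Welfare loss = ½ × 2.819 × 11.84 = €16.69 thousand.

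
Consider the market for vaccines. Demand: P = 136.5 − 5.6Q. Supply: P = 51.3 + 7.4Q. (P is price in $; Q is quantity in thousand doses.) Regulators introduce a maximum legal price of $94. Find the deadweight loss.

$3.99 thousand

Competitive equilibrium: 136.5 − 5.6Q = 51.3 + 7.4Q → Q* = 6.5538, P* = 99.7985.
At the ceiling P = 94, quantity supplied = (94 − 51.3)/7.4 = 5.7703.
Willingness to pay at Q' = 5.7703: 136.5 − 5.6·5.7703 = 104.1863.
ΔQ = 6.5538 − 5.7703 = 0.7835; wedge = 104.1863 − 94 = 10.1863.
The triangle = ½ × 0.7835 × 10.1863 = $3.99 thousand.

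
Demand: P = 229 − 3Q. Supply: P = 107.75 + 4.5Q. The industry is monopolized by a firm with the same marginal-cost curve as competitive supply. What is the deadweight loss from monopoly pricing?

80.01

Competitive equilibrium: 229 − 3Q = 107.75 + 4.5Q → Q* = 16.1667, P* = 180.5.
Marginal revenue: MR = 229 − 6Q. Set MR = MC: 229 − 6Q = 107.75 + 4.5Q → Q_m = 11.5476.
Price P_m = 229 − 3·11.5476 = 194.3572; MC(Q_m) = 107.75 + 4.5·11.5476 = 159.7142.
Competitive Q* = 16.1667, so ΔQ = 4.6191; wedge = 194.3572 − 159.7142 = 34.643.
The triangle = ½ × 4.6191 × 34.643 = 80.01.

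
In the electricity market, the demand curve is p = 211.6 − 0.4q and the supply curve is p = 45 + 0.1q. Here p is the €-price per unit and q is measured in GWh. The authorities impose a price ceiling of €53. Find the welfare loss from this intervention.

Competitive equilibrium: 211.6 − 0.4q = 45 + 0.1q → q* = 333.2, p* = 78.32.
At the ceiling p = 53, quantity supplied = (53 − 45)/0.1 = 80.
Willingness to pay at q' = 80: 211.6 − 0.4·80 = 179.6.
Δq = 333.2 − 80 = 253.2; wedge = 179.6 − 53 = 126.6.
DWL = ½ × 253.2 × 126.6 = €16027.56.

€16027.56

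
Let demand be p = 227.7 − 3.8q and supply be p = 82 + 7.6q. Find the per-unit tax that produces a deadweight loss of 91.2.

45.6

Competitive equilibrium: 227.7 − 3.8q = 82 + 7.6q → q* = 12.7807, p* = 179.1333.
A tax t gives Δq = t/11.4 and wedge t, so DWL = t²/22.8.
t²/22.8 = 91.2 → t² = 2079.36 → t = 45.6.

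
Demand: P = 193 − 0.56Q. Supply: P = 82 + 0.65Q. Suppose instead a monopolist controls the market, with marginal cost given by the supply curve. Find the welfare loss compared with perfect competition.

Competitive equilibrium: 193 − 0.56Q = 82 + 0.65Q → Q* = 91.73554, P* = 141.6281.
Marginal revenue: MR = 193 − 1.12Q. Set MR = MC: 193 − 1.12Q = 82 + 0.65Q → Q_m = 62.71186.
Price P_m = 193 − 0.56·62.71186 = 157.88136; MC(Q_m) = 82 + 0.65·62.71186 = 122.76271.
Competitive Q* = 91.73554, so ΔQ = 29.02368; wedge = 157.88136 − 122.76271 = 35.11865.
Deadweight loss = ½ × 29.02368 × 35.11865 = 509.64.

509.64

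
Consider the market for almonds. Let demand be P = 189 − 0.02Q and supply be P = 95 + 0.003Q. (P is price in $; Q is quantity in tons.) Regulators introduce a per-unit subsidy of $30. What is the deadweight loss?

Competitive equilibrium: 189 − 0.02Q = 95 + 0.003Q → Q* = 4086.9565, P* = 107.2609.
The subsidy lowers effective supply by 30: P = 65 + 0.003Q.
New quantity: 189 − 0.02Q = 65 + 0.003Q → Q' = 5391.3043.
Overproduction ΔQ = 5391.3043 − 4086.9565 = 1304.3478; wedge = subsidy = 30.
Deadweight loss = ½ × 1304.3478 × 30 = $19565.22.

$19565.22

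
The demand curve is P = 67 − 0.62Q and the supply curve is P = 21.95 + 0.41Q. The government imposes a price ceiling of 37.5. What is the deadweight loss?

Competitive equilibrium: 67 − 0.62Q = 21.95 + 0.41Q → Q* = 43.7379, P* = 39.8825.
At the ceiling P = 37.5, quantity supplied = (37.5 − 21.95)/0.41 = 37.9268.
Willingness to pay at Q' = 37.9268: 67 − 0.62·37.9268 = 43.4854.
ΔQ = 43.7379 − 37.9268 = 5.8111; wedge = 43.4854 − 37.5 = 5.9854.
The triangle = ½ × 5.8111 × 5.9854 = 17.39.

17.39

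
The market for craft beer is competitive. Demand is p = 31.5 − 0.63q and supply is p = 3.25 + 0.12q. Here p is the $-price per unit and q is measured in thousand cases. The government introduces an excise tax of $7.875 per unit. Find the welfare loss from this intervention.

$41.34 thousand

Competitive equilibrium: 31.5 − 0.63q = 3.25 + 0.12q → q* = 37.6667, p* = 7.77.
With the tax, the buyer price exceeds the seller price by 7.875: (31.5 − 0.63q) − (3.25 + 0.12q) = 7.875 → q' = 27.1667.
Δq = 37.6667 − 27.1667 = 10.5; the wedge equals the tax, 7.875.
The triangle = ½ × 10.5 × 7.875 = $41.34 thousand.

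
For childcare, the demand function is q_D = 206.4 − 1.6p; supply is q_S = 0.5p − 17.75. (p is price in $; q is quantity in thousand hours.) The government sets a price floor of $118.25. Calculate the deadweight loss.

$445.28 thousand

In inverse form: demand p = 129 − 0.625q, supply p = 35.5 + 2q.
Competitive equilibrium: 129 − 0.625q = 35.5 + 2q → q* = 35.619, p* = 106.7381.
At the floor p = 118.25, quantity demanded = (129 − 118.25)/0.625 = 17.2.
Sellers' marginal cost at q' = 17.2: 35.5 + 2·17.2 = 69.9.
Δq = 35.619 − 17.2 = 18.419; wedge = 118.25 − 69.9 = 48.35.
DWL = ½ × 18.419 × 48.35 = $445.28 thousand.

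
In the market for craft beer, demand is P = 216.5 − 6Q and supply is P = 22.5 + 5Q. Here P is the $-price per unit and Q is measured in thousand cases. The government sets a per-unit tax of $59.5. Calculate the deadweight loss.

Competitive equilibrium: 216.5 − 6Q = 22.5 + 5Q → Q* = 17.6364, P* = 110.6818.
With the tax, the buyer price exceeds the seller price by 59.5: (216.5 − 6Q) − (22.5 + 5Q) = 59.5 → Q' = 12.2273.
ΔQ = 17.6364 − 12.2273 = 5.4091; the wedge equals the tax, 59.5.
DWL = ½ × 5.4091 × 59.5 = $160.92 thousand.

$160.92 thousand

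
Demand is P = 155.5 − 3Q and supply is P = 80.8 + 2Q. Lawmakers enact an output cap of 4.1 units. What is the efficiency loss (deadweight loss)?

Competitive equilibrium: 155.5 − 3Q = 80.8 + 2Q → Q* = 14.94, P* = 110.68.
At Q = 4.1: demand price = 155.5 − 3·4.1 = 143.2; supply price = 80.8 + 2·4.1 = 89.
ΔQ = 14.94 − 4.1 = 10.84; wedge = 143.2 − 89 = 54.2.
Deadweight loss = ½ × 10.84 × 54.2 = 293.764.

293.764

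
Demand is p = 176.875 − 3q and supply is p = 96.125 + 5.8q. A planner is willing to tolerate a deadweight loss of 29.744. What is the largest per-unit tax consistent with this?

22.88

Competitive equilibrium: 176.875 − 3q = 96.125 + 5.8q → q* = 9.1761, p* = 149.3466.
A tax t gives Δq = t/8.8 and wedge t, so DWL = t²/17.6.
t²/17.6 = 29.744 → t² = 523.4944 → t = 22.88.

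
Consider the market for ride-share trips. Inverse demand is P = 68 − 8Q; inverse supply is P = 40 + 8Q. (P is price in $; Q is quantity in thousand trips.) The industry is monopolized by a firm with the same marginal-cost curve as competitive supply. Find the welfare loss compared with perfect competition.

$2.72 thousand

Competitive equilibrium: 68 − 8Q = 40 + 8Q → Q* = 1.75, P* = 54.
Marginal revenue: MR = 68 − 16Q. Set MR = MC: 68 − 16Q = 40 + 8Q → Q_m = 1.1667.
Price P_m = 68 − 8·1.1667 = 58.6664; MC(Q_m) = 40 + 8·1.1667 = 49.3336.
Competitive Q* = 1.75, so ΔQ = 0.5833; wedge = 58.6664 − 49.3336 = 9.3328.
DWL = ½ × 0.5833 × 9.3328 = $2.72 thousand.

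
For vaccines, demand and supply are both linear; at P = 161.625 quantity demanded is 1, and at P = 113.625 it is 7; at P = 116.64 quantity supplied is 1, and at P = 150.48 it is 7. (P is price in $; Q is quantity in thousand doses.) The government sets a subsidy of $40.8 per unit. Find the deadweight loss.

Demand slope = (113.625 − 161.625)/(7 − 1) = −8, so P = 169.625 − 8Q.
Supply slope = (150.48 − 116.64)/(7 − 1) = 5.64, so P = 111 + 5.64Q.
Competitive equilibrium: 169.625 − 8Q = 111 + 5.64Q → Q* = 4.298, P* = 135.2408.
The subsidy lowers effective supply by 40.8: P = 70.2 + 5.64Q.
New quantity: 169.625 − 8Q = 70.2 + 5.64Q → Q' = 7.2892.
Overproduction ΔQ = 7.2892 − 4.298 = 2.9912; wedge = subsidy = 40.8.
Welfare loss = ½ × 2.9912 × 40.8 = $61.02 thousand.

$61.02 thousand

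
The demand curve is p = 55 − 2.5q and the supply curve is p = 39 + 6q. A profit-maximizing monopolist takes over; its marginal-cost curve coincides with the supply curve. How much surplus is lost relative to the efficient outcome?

0.78

Competitive equilibrium: 55 − 2.5q = 39 + 6q → q* = 1.8824, p* = 50.2941.
Marginal revenue: MR = 55 − 5q. Set MR = MC: 55 − 5q = 39 + 6q → q_m = 1.4545.
Price p_m = 55 − 2.5·1.4545 = 51.3638; MC(q_m) = 39 + 6·1.4545 = 47.727.
Competitive q* = 1.8824, so Δq = 0.4279; wedge = 51.3638 − 47.727 = 3.6368.
Welfare loss = ½ × 0.4279 × 3.6368 = 0.78.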